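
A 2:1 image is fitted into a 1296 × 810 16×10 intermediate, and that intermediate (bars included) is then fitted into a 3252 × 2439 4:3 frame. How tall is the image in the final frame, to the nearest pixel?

1626 px

First fit — 2:1 into 1296×810 spans the width: 1296.00 × 648.00.
Second fit — the 16×10 canvas into 3252×2439 spans the width: 3252.00 × 2032.50 (×2.5093 from 1296×810).
The image scales with it: height 648.00 × 2.5093 ≈ 1626.00.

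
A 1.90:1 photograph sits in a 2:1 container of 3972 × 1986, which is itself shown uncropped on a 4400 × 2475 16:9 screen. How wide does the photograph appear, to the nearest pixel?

1.90:1 in 3972×1986: fills the height, so the photograph is 3773.40 × 1986.00.
Second fit — the 2:1 canvas into 4400×2475 spans the width: 4400.00 × 2200.00 (×1.1078 from 3972×1986).
The photograph scales with it: width 3773.40 × 1.1078 ≈ 4180.00.

4180 px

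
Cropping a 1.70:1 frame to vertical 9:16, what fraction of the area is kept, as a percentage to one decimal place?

The height stays; only width is cut (since vertical 9:16 is narrower than 1.70:1).
Fraction kept = (0.562)/(1.700) ≈ 33.09%.

33.1%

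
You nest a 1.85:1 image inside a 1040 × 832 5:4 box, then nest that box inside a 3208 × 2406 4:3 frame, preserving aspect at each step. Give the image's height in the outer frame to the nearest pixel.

1626 px

First fit — 1.85:1 into 1040×832 spans the width: 1040.00 × 562.16.
Second fit — the 5:4 canvas into 3208×2406 spans the height: 3007.50 × 2406.00 (×2.8918 from 1040×832).
Applying the same ×2.8918: 562.16 → 1625.68.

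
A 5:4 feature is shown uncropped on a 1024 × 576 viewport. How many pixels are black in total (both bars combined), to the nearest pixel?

175104 pixels

5:4 is narrower than 16×9, so it spans the full height.
That makes the image 720.0000 px wide (576 × 5/4).
Leftover width: 1024 − 720.0000 = 304.0000 px.
Across the 576-px span: 304.0000 × 576 ≈ 175104 px.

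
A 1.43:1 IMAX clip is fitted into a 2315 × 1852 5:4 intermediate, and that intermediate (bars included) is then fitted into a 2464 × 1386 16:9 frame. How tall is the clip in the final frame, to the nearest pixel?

1212 px

1.43:1 IMAX in 2315×1852: fills the width, so the clip is 2315.00 × 1618.88.
Second fit — the 5:4 canvas into 2464×1386 spans the height: 1732.50 × 1386.00 (×0.7484 from 2315×1852).
The clip scales with it: height 1618.88 × 0.7484 ≈ 1211.54.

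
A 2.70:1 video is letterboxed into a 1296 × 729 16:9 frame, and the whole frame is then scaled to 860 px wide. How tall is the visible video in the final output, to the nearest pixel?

Fitted into 1296×729, the video spans the width; its height is 1296 / 2.700 ≈ 480.00 px.
Scaling 1296 → 860 is ×0.6636, so the height becomes 480.00 × 0.6636 ≈ 318.52 px.

319 px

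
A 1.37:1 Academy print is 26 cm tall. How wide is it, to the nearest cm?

36 cm

At 1.37:1 Academy, 26 × 1.370 ≈ 35.62.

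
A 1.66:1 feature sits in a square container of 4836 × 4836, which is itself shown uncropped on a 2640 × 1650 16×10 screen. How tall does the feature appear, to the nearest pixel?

994 px

Inside the 4836×4836 canvas the feature is width-limited at 4836.00 × 2913.25.
square in 2640×1650: fills the height, so the intermediate becomes 1650.00 × 1650.00 — a scale of ×0.3412.
The feature scales with it: height 2913.25 × 0.3412 ≈ 993.98.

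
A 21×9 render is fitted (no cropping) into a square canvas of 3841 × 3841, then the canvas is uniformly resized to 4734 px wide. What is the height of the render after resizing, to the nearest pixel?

2029 px

Fitted into 3841×3841, the render spans the width; its height is 3841 × 9/21 ≈ 1646.14 px.
The frame scales by 4734/3841 = 1.2325; 1646.14 × 1.2325 ≈ 2028.86 px.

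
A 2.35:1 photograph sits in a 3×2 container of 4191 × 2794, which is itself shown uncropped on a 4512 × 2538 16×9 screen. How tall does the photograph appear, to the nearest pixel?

2.35:1 in 4191×2794: fills the width, so the photograph is 4191.00 × 1783.40.
Second fit — the 3×2 canvas into 4512×2538 spans the height: 3807.00 × 2538.00 (×0.9084 from 4191×2794).
So the photograph's height is 1783.40 × 0.9084 ≈ 1620.00.

1620 px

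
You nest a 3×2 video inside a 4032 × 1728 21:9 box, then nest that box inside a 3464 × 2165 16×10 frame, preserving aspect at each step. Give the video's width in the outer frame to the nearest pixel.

3×2 in 4032×1728: fills the height, so the video is 2592.00 × 1728.00.
21:9 in 3464×2165: fills the width, so the intermediate becomes 3464.00 × 1484.57 — a scale of ×0.8591.
The video scales with it: width 2592.00 × 0.8591 ≈ 2226.86.

2227 px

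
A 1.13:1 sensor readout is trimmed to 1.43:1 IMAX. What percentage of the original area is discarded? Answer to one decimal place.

21.0%

Going from 1.13:1 to 1.43:1 IMAX means cutting height while keeping width.
Area ratio = (1.130)/(1.430) = 79.02%; the remaining 20.98% is cropped out.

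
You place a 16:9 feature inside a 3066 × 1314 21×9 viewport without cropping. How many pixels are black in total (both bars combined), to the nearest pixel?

959220 pixels

Since 1.778 < 2.333, the feature is height-limited.
Content width = 1314 × 16/9 ≈ 2336.0000 px.
Black = 3066 − 2336.0000 = 730.0000 px.
Across the 1314-px span: 730.0000 × 1314 ≈ 959220 px.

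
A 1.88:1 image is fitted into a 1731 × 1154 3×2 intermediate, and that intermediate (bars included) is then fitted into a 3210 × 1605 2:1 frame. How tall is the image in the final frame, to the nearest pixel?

1281 px

1.88:1 in 1731×1154: fills the width, so the image is 1731.00 × 920.74.
The 3×2 canvas is height-limited in 3210×1605, giving 2407.50 × 1605.00; scale factor 1.3908.
The image scales with it: height 920.74 × 1.3908 ≈ 1280.59.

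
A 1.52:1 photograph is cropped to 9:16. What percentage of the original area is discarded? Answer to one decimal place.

The height stays; only width is cut (since 9:16 is narrower than 1.52:1).
(0.562)/(1.520) ≈ 0.370 of the area survives, leaving 62.99% discarded.

63.0%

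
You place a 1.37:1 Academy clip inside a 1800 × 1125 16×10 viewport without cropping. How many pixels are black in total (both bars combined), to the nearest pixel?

291094 pixels

1.37:1 Academy is narrower than 16×10, so it spans the full height.
Content width = 1125 × 1.370 ≈ 1541.2500 px.
1800 − 1541.2500 = 258.7500 px of bars.
That's 258.7500 × 1125 ≈ 291094 black pixels.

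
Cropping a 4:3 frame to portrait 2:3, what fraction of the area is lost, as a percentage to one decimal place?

The height stays; only width is cut (since portrait 2:3 is narrower than 4:3).
Fraction kept = (0.667)/(1.333) ≈ 50.00%, so 50.00% is lost.

50.0%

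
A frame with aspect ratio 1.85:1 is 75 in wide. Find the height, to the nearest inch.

41 in

At 1.85:1, 75 / 1.850 ≈ 40.54.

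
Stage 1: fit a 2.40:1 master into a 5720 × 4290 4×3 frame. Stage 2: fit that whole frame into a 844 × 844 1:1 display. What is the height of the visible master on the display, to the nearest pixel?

352 px

2.40:1 in 5720×4290: fills the width, so the master is 5720.00 × 2383.33.
Second fit — the 4×3 canvas into 844×844 spans the width: 844.00 × 633.00 (×0.1476 from 5720×4290).
So the master's height is 2383.33 × 0.1476 ≈ 351.67.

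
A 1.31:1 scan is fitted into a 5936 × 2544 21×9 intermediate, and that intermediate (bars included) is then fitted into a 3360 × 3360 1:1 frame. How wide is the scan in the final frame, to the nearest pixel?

1.31:1 in 5936×2544: fills the height, so the scan is 3332.64 × 2544.00.
The 21×9 canvas is width-limited in 3360×3360, giving 3360.00 × 1440.00; scale factor 0.5660.
Applying the same ×0.5660: 3332.64 → 1886.40.

1886 px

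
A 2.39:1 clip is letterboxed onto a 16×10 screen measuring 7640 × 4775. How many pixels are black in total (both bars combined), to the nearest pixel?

2.39:1 (2.390) > 16×10 (1.600), so the clip fills the width.
The clip is 7640 / 2.390 ≈ 3196.6527 px tall.
Black = 4775 − 3196.6527 = 1578.3473 px.
Across the 7640-px span: 1578.3473 × 7640 ≈ 12058573 px.

12058573 pixels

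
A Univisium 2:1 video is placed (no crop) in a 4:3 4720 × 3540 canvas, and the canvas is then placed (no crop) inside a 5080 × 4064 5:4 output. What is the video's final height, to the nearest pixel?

Inside the 4720×3540 canvas the video is width-limited at 4720.00 × 2360.00.
4:3 in 5080×4064: fills the width, so the intermediate becomes 5080.00 × 3810.00 — a scale of ×1.0763.
So the video's height is 2360.00 × 1.0763 ≈ 2540.00.

2540 px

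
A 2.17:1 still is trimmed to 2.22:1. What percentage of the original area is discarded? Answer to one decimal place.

2.3%

Going from 2.17:1 to 2.22:1 means cutting height while keeping width.
(2.170)/(2.220) ≈ 0.977 of the area survives, leaving 2.25% discarded.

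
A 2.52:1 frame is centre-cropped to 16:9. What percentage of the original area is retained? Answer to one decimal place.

70.5%

The height stays; only width is cut (since 16:9 is narrower than 2.52:1).
(1.778)/(2.520) ≈ 0.705 of the area survives.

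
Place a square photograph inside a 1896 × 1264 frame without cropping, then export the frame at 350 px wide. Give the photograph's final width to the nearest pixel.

233 px

In the 1896×1264 frame the photograph fills the height: width = 1264 × 1/1 ≈ 1264.00 px.
Scaling 1896 → 350 is ×0.1846, so the width becomes 1264.00 × 0.1846 ≈ 233.33 px.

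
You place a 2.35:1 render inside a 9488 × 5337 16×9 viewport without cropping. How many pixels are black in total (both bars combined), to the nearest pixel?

Since 2.350 > 1.778, the render is width-limited.
The render is 9488 / 2.350 ≈ 4037.4468 px tall.
Leftover height: 5337 − 4037.4468 = 1299.5532 px.
That's 1299.5532 × 9488 ≈ 12330161 black pixels.

12330161 pixels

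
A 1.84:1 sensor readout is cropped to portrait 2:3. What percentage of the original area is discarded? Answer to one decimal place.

63.8%

Going from 1.84:1 to portrait 2:3 means cutting width while keeping height.
Fraction kept = (0.667)/(1.840) ≈ 36.23%, so 63.77% is lost.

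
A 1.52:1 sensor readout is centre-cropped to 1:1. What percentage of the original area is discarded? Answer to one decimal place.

34.2%

Going from 1.52:1 to 1:1 means cutting width while keeping height.
Fraction kept = (1.000)/(1.520) ≈ 65.79%, so 34.21% is lost.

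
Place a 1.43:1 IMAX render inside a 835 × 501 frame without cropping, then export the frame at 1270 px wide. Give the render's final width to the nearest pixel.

1090 px

In the 835×501 frame the render fills the height: width = 501 × 1.430 ≈ 716.43 px.
Resizing to 1270 px wide multiplies everything by 1.5210: 716.43 → 1089.66 px.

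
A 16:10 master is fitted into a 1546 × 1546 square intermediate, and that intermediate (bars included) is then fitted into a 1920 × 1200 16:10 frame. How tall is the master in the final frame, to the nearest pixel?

First fit — 16:10 into 1546×1546 spans the width: 1546.00 × 966.25.
The square canvas is height-limited in 1920×1200, giving 1200.00 × 1200.00; scale factor 0.7762.
The master scales with it: height 966.25 × 0.7762 ≈ 750.00.

750 px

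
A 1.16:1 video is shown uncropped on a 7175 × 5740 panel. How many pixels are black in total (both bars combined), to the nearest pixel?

2965284 pixels

Since 1.160 < 1.250, the video is height-limited.
That makes the image 6658.4000 px wide (5740 × 1.160).
Black = 7175 − 6658.4000 = 516.6000 px.
Bar area = 516.6000 × 5740 ≈ 2965284 px.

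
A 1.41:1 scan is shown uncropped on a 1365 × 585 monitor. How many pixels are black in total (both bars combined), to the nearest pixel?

315988 pixels

Since 1.410 < 2.333, the scan is height-limited.
That makes the image 824.8500 px wide (585 × 1.410).
Black = 1365 − 824.8500 = 540.1500 px.
That's 540.1500 × 585 ≈ 315988 black pixels.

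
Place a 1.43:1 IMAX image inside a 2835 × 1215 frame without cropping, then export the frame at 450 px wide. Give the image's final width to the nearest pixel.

In the 2835×1215 frame the image fills the height: width = 1215 × 1.430 ≈ 1737.45 px.
Scaling 2835 → 450 is ×0.1587, so the width becomes 1737.45 × 0.1587 ≈ 275.79 px.

276 px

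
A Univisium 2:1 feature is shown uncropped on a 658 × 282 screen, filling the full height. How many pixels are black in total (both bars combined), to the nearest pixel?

Content width = 282 × 2/1 ≈ 564.0000 px.
658 − 564.0000 = 94.0000 px of bars.
Across the 282-px span: 94.0000 × 282 ≈ 26508 px.

26508 pixels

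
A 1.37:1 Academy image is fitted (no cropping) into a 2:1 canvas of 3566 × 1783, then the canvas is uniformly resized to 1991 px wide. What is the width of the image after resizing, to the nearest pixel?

1364 px

In the 3566×1783 frame the image fills the height: width = 1783 × 1.370 ≈ 2442.71 px.
The frame scales by 1991/3566 = 0.5583; 2442.71 × 0.5583 ≈ 1363.84 px.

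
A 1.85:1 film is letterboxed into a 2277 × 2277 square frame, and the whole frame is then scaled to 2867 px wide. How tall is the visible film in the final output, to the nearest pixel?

Fitted into 2277×2277, the film spans the width; its height is 2277 / 1.850 ≈ 1230.81 px.
Resizing to 2867 px wide multiplies everything by 1.2591: 1230.81 → 1549.73 px.

1550 px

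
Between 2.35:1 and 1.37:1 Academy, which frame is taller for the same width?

1.37:1 Academy

2.35 and 1.37; 2.35 > 1.37. The smaller width-to-height ratio is the taller frame.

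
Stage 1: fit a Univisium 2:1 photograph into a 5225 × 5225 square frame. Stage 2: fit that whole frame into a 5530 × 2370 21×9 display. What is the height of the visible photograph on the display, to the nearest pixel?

Univisium 2:1 in 5225×5225: fills the width, so the photograph is 5225.00 × 2612.50.
square in 5530×2370: fills the height, so the intermediate becomes 2370.00 × 2370.00 — a scale of ×0.4536.
So the photograph's height is 2612.50 × 0.4536 ≈ 1185.00.

1185 px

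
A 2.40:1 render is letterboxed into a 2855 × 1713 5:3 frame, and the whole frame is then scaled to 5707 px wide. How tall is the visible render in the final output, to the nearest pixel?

At 2855×1713 the render is width-limited, so height = 2855 / 2.400 ≈ 1189.58 px.
Resizing to 5707 px wide multiplies everything by 1.9989: 1189.58 → 2377.92 px.

2378 px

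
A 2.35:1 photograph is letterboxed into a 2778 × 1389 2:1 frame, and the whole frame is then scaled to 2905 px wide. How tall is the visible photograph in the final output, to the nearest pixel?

1236 px

In the 2778×1389 frame the photograph fills the width: height = 2778 / 2.350 ≈ 1182.13 px.
Scaling 2778 → 2905 is ×1.0457, so the height becomes 1182.13 × 1.0457 ≈ 1236.17 px.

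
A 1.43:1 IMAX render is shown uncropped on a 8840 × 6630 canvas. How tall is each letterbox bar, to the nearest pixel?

1.43:1 IMAX is wider than 4:3, so it spans the full width.
Content height = 8840 / 1.430 ≈ 6181.82 px.
6630 − 6181.82 = 448.18 px of bars (224.09 each).

224 px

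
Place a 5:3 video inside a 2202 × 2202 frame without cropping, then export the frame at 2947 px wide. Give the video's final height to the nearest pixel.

1768 px

At 2202×2202 the video is width-limited, so height = 2202 × 3/5 ≈ 1321.20 px.
Resizing to 2947 px wide multiplies everything by 1.3383: 1321.20 → 1768.20 px.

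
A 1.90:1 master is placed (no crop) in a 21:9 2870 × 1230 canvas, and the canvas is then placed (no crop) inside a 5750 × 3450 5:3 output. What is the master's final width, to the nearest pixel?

1.90:1 in 2870×1230: fills the height, so the master is 2337.00 × 1230.00.
Second fit — the 21:9 canvas into 5750×3450 spans the width: 5750.00 × 2464.29 (×2.0035 from 2870×1230).
Applying the same ×2.0035: 2337.00 → 4682.14.

4682 px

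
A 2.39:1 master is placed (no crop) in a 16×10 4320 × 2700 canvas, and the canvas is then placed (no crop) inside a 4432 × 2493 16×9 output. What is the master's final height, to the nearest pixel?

1669 px

Inside the 4320×2700 canvas the master is width-limited at 4320.00 × 1807.53.
The 16×10 canvas is height-limited in 4432×2493, giving 3988.80 × 2493.00; scale factor 0.9233.
So the master's height is 1807.53 × 0.9233 ≈ 1668.95.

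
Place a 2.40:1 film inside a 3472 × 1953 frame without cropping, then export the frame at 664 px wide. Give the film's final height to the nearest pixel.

At 3472×1953 the film is width-limited, so height = 3472 / 2.400 ≈ 1446.67 px.
The frame scales by 664/3472 = 0.1912; 1446.67 × 0.1912 ≈ 276.67 px.

277 px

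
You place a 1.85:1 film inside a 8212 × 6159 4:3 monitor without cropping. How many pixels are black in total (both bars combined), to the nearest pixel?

1.85:1 is wider than 4:3, so it spans the full width.
Content height = 8212 / 1.850 ≈ 4438.9189 px.
Leftover height: 6159 − 4438.9189 = 1720.0811 px.
That's 1720.0811 × 8212 ≈ 14125306 black pixels.

14125306 pixels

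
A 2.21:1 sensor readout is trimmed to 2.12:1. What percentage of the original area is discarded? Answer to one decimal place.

4.1%

Going from 2.21:1 to 2.12:1 means cutting width while keeping height.
Fraction kept = (2.120)/(2.210) ≈ 95.93%, so 4.07% is lost.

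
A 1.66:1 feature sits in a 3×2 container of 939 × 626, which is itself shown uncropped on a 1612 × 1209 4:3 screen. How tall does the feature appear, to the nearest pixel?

First fit — 1.66:1 into 939×626 spans the width: 939.00 × 565.66.
The 3×2 canvas is width-limited in 1612×1209, giving 1612.00 × 1074.67; scale factor 1.7167.
So the feature's height is 565.66 × 1.7167 ≈ 971.08.

971 px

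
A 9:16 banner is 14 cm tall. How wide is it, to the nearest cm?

At 9:16, 14·9/16 ≈ 7.88.

8 cm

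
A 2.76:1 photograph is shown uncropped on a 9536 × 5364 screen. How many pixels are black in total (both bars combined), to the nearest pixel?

Since 2.760 > 1.778, the photograph is width-limited.
Content height = 9536 / 2.760 ≈ 3455.0725 px.
Leftover height: 5364 − 3455.0725 = 1908.9275 px.
That's 1908.9275 × 9536 ≈ 18203533 black pixels.

18203533 pixels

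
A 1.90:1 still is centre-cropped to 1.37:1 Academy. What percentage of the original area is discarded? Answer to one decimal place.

Going from 1.90:1 to 1.37:1 Academy means cutting width while keeping height.
(1.370)/(1.900) ≈ 0.721 of the area survives, leaving 27.89% discarded.

27.9%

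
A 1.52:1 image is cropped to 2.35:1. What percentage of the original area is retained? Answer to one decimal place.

The width stays; only height is cut (since 2.35:1 is wider than 1.52:1).
Fraction kept = (1.520)/(2.350) ≈ 64.68%.

64.7%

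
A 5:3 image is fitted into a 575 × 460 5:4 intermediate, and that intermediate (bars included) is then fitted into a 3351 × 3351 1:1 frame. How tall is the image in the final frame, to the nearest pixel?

2011 px

Inside the 575×460 canvas the image is width-limited at 575.00 × 345.00.
5:4 in 3351×3351: fills the width, so the intermediate becomes 3351.00 × 2680.80 — a scale of ×5.8278.
Applying the same ×5.8278: 345.00 → 2010.60.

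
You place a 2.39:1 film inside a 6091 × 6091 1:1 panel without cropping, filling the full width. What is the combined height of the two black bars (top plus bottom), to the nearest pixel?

The film is 6091 / 2.390 ≈ 2548.54 px tall.
Leftover height: 6091 − 2548.54 = 3542.46 px.

3542 px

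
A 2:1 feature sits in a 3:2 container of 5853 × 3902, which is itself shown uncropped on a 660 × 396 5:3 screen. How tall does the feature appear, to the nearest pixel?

297 px

Inside the 5853×3902 canvas the feature is width-limited at 5853.00 × 2926.50.
The 3:2 canvas is height-limited in 660×396, giving 594.00 × 396.00; scale factor 0.1015.
Applying the same ×0.1015: 2926.50 → 297.00.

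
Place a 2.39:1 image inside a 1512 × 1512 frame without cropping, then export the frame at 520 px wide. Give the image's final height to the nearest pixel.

218 px

Fitted into 1512×1512, the image spans the width; its height is 1512 / 2.390 ≈ 632.64 px.
Resizing to 520 px wide multiplies everything by 0.3439: 632.64 → 217.57 px.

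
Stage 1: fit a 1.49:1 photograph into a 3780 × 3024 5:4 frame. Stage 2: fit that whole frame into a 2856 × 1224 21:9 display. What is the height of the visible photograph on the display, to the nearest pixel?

1.49:1 in 3780×3024: fills the width, so the photograph is 3780.00 × 2536.91.
The 5:4 canvas is height-limited in 2856×1224, giving 1530.00 × 1224.00; scale factor 0.4048.
The photograph scales with it: height 2536.91 × 0.4048 ≈ 1026.85.

1027 px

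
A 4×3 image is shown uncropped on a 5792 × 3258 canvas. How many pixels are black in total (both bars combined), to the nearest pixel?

4717584 pixels

Since 1.333 < 1.778, the image is height-limited.
That makes the image 4344.0000 px wide (3258 × 4/3).
Black = 5792 − 4344.0000 = 1448.0000 px.
Bar area = 1448.0000 × 3258 ≈ 4717584 px.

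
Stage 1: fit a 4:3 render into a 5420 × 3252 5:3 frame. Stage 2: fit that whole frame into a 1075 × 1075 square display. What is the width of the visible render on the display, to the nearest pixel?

Inside the 5420×3252 canvas the render is height-limited at 4336.00 × 3252.00.
5:3 in 1075×1075: fills the width, so the intermediate becomes 1075.00 × 645.00 — a scale of ×0.1983.
Applying the same ×0.1983: 4336.00 → 860.00.

860 px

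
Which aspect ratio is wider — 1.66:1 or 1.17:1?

1.66 and 1.17; 1.66 > 1.17.

1.66:1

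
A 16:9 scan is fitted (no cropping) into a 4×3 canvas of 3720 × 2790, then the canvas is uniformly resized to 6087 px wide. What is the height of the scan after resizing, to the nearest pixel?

3424 px

At 3720×2790 the scan is width-limited, so height = 3720 × 9/16 ≈ 2092.50 px.
Resizing to 6087 px wide multiplies everything by 1.6363: 2092.50 → 3423.94 px.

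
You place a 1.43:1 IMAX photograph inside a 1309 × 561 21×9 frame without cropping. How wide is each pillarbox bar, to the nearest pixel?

Since 1.430 < 2.333, the photograph is height-limited.
That makes the image 802.23 px wide (561 × 1.430).
1309 − 802.23 = 506.77 px of bars (253.38 each).

253 px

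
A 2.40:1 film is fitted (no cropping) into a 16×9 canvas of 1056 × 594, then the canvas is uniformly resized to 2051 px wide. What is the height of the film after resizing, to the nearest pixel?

855 px

At 1056×594 the film is width-limited, so height = 1056 / 2.400 ≈ 440.00 px.
The frame scales by 2051/1056 = 1.9422; 440.00 × 1.9422 ≈ 854.58 px.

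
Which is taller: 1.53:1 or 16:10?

1.53:1

1.53 and 16:10 = 1.6; 1.6 > 1.53. The smaller width-to-height ratio is the taller frame.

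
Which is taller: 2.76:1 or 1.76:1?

1.76:1

2.76 and 1.76; 2.76 > 1.76. The smaller width-to-height ratio is the taller frame.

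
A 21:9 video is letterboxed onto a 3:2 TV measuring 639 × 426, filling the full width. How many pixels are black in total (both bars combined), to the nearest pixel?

97219 pixels

Content height = 639 × 9/21 ≈ 273.8571 px.
426 − 273.8571 = 152.1429 px of bars.
Across the 639-px span: 152.1429 × 639 ≈ 97219 px.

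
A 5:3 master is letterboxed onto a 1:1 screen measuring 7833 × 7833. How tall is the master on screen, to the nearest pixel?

4700 px

5:3 (1.667) > 1:1 (1.000), so the master fills the width.
The master is 7833 × 3/5 ≈ 4699.80 px tall.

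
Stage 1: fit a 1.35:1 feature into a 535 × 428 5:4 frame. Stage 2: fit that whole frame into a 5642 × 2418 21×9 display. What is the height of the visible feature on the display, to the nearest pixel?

First fit — 1.35:1 into 535×428 spans the width: 535.00 × 396.30.
5:4 in 5642×2418: fills the height, so the intermediate becomes 3022.50 × 2418.00 — a scale of ×5.6495.
So the feature's height is 396.30 × 5.6495 ≈ 2238.89.

2239 px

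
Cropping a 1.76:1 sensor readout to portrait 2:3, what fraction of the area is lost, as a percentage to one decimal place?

62.1%

The height stays; only width is cut (since portrait 2:3 is narrower than 1.76:1).
Area ratio = (0.667)/(1.760) = 37.88%; the remaining 62.12% is cropped out.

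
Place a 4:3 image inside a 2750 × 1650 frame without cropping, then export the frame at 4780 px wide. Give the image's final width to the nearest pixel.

3824 px

Fitted into 2750×1650, the image spans the height; its width is 1650 × 4/3 ≈ 2200.00 px.
Resizing to 4780 px wide multiplies everything by 1.7382: 2200.00 → 3824.00 px.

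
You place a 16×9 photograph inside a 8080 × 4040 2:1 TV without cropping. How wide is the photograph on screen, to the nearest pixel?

7182 px

Since 1.778 < 2.000, the photograph is height-limited.
The photograph is 4040 × 16/9 ≈ 7182.22 px wide.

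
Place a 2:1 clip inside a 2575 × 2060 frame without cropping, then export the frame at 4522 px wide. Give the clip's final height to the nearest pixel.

2261 px

At 2575×2060 the clip is width-limited, so height = 2575 × 1/2 ≈ 1287.50 px.
Resizing to 4522 px wide multiplies everything by 1.7561: 1287.50 → 2261.00 px.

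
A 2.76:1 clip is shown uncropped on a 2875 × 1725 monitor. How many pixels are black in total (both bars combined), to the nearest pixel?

Since 2.760 > 1.667, the clip is width-limited.
The clip is 2875 / 2.760 ≈ 1041.6667 px tall.
Leftover height: 1725 − 1041.6667 = 683.3333 px.
Across the 2875-px span: 683.3333 × 2875 ≈ 1964583 px.

1964583 pixels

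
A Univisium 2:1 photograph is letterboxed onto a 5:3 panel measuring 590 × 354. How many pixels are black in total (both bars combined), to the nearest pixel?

34810 pixels

Univisium 2:1 is wider than 5:3, so it spans the full width.
The photograph is 590 × 1/2 ≈ 295.0000 px tall.
354 − 295.0000 = 59.0000 px of bars.
Across the 590-px span: 59.0000 × 590 ≈ 34810 px.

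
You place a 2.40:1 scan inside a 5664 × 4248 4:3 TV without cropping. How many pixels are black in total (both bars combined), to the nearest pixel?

10693632 pixels

2.40:1 (2.400) > 4:3 (1.333), so the scan fills the width.
The scan is 5664 / 2.400 ≈ 2360.0000 px tall.
Black = 4248 − 2360.0000 = 1888.0000 px.
Across the 5664-px span: 1888.0000 × 5664 ≈ 10693632 px.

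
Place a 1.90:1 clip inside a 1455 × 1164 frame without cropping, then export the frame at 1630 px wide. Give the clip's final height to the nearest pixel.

858 px

Fitted into 1455×1164, the clip spans the width; its height is 1455 / 1.900 ≈ 765.79 px.
The frame scales by 1630/1455 = 1.1203; 765.79 × 1.1203 ≈ 857.89 px.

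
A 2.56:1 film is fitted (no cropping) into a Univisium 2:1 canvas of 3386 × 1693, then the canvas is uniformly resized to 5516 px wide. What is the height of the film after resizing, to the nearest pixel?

2155 px

Fitted into 3386×1693, the film spans the width; its height is 3386 / 2.560 ≈ 1322.66 px.
The frame scales by 5516/3386 = 1.6291; 1322.66 × 1.6291 ≈ 2154.69 px.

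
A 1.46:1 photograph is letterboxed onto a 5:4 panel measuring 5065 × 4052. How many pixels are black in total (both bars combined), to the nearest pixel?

2951993 pixels

1.46:1 (1.460) > 5:4 (1.250), so the photograph fills the width.
That makes the image 3469.1781 px tall (5065 / 1.460).
4052 − 3469.1781 = 582.8219 px of bars.
Across the 5065-px span: 582.8219 × 5065 ≈ 2951993 px.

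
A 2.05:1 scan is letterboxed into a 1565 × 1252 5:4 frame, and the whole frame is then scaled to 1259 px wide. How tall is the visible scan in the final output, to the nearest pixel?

614 px

Fitted into 1565×1252, the scan spans the width; its height is 1565 / 2.050 ≈ 763.41 px.
The frame scales by 1259/1565 = 0.8045; 763.41 × 0.8045 ≈ 614.15 px.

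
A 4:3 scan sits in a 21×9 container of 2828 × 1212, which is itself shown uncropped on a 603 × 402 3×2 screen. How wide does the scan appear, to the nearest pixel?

First fit — 4:3 into 2828×1212 spans the height: 1616.00 × 1212.00.
21×9 in 603×402: fills the width, so the intermediate becomes 603.00 × 258.43 — a scale of ×0.2132.
The scan scales with it: width 1616.00 × 0.2132 ≈ 344.57.

345 px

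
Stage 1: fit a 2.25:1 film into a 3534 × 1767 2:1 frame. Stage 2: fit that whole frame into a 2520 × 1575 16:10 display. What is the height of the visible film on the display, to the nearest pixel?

1120 px

2.25:1 in 3534×1767: fills the width, so the film is 3534.00 × 1570.67.
Second fit — the 2:1 canvas into 2520×1575 spans the width: 2520.00 × 1260.00 (×0.7131 from 3534×1767).
The film scales with it: height 1570.67 × 0.7131 ≈ 1120.00.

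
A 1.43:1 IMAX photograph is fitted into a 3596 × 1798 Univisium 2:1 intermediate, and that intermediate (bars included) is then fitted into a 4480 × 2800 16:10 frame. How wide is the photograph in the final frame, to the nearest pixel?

3203 px

Inside the 3596×1798 canvas the photograph is height-limited at 2571.14 × 1798.00.
The Univisium 2:1 canvas is width-limited in 4480×2800, giving 4480.00 × 2240.00; scale factor 1.2458.
The photograph scales with it: width 2571.14 × 1.2458 ≈ 3203.20.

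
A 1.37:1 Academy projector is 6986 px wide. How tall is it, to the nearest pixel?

At 1.37:1 Academy, 6986 / 1.370 ≈ 5099.27.

5099 px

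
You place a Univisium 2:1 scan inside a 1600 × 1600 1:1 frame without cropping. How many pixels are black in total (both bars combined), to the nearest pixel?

1280000 pixels

Univisium 2:1 (2.000) > 1:1 (1.000), so the scan fills the width.
The scan is 1600 × 1/2 ≈ 800.0000 px tall.
Black = 1600 − 800.0000 = 800.0000 px.
Bar area = 800.0000 × 1600 ≈ 1280000 px.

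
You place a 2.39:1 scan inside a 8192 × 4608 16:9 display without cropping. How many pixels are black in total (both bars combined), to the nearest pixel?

9669713 pixels

Since 2.390 > 1.778, the scan is width-limited.
Content height = 8192 / 2.390 ≈ 3427.6151 px.
Black = 4608 − 3427.6151 = 1180.3849 px.
That's 1180.3849 × 8192 ≈ 9669713 black pixels.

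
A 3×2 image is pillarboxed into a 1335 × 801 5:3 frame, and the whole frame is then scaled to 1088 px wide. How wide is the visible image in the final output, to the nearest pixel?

Fitted into 1335×801, the image spans the height; its width is 801 × 3/2 ≈ 1201.50 px.
Scaling 1335 → 1088 is ×0.8150, so the width becomes 1201.50 × 0.8150 ≈ 979.20 px.

979 px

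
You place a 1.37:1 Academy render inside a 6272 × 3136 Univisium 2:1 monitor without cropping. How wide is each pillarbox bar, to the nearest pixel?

988 px

Since 1.370 < 2.000, the render is height-limited.
That makes the image 4296.32 px wide (3136 × 1.370).
6272 − 4296.32 = 1975.68 px of bars (987.84 each).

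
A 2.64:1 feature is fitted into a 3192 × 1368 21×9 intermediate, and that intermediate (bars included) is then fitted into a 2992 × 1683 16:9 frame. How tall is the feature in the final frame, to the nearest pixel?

1133 px

First fit — 2.64:1 into 3192×1368 spans the width: 3192.00 × 1209.09.
The 21×9 canvas is width-limited in 2992×1683, giving 2992.00 × 1282.29; scale factor 0.9373.
The feature scales with it: height 1209.09 × 0.9373 ≈ 1133.33.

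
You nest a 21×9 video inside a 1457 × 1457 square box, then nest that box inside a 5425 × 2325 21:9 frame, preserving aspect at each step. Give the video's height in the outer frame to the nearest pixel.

996 px

First fit — 21×9 into 1457×1457 spans the width: 1457.00 × 624.43.
square in 5425×2325: fills the height, so the intermediate becomes 2325.00 × 2325.00 — a scale of ×1.5957.
So the video's height is 624.43 × 1.5957 ≈ 996.43.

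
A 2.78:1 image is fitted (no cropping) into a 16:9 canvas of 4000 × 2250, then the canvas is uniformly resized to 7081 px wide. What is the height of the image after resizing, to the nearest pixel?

2547 px

In the 4000×2250 frame the image fills the width: height = 4000 / 2.780 ≈ 1438.85 px.
Resizing to 7081 px wide multiplies everything by 1.7703: 1438.85 → 2547.12 px.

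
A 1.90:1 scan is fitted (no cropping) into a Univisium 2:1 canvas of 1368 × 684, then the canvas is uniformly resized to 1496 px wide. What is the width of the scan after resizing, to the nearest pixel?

1421 px

In the 1368×684 frame the scan fills the height: width = 684 × 1.900 ≈ 1299.60 px.
Scaling 1368 → 1496 is ×1.0936, so the width becomes 1299.60 × 1.0936 ≈ 1421.20 px.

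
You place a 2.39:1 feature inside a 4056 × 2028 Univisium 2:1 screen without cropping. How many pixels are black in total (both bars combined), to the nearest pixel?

1342247 pixels

2.39:1 is wider than Univisium 2:1, so it spans the full width.
That makes the image 1697.0711 px tall (4056 / 2.390).
Black = 2028 − 1697.0711 = 330.9289 px.
That's 330.9289 × 4056 ≈ 1342247 black pixels.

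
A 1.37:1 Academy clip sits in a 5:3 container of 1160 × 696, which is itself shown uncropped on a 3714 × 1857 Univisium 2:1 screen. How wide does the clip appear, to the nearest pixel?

First fit — 1.37:1 Academy into 1160×696 spans the height: 953.52 × 696.00.
5:3 in 3714×1857: fills the height, so the intermediate becomes 3095.00 × 1857.00 — a scale of ×2.6681.
Applying the same ×2.6681: 953.52 → 2544.09.

2544 px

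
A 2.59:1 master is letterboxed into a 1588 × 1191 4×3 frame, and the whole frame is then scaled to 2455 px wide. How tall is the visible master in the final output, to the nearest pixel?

948 px

Fitted into 1588×1191, the master spans the width; its height is 1588 / 2.590 ≈ 613.13 px.
Scaling 1588 → 2455 is ×1.5460, so the height becomes 613.13 × 1.5460 ≈ 947.88 px.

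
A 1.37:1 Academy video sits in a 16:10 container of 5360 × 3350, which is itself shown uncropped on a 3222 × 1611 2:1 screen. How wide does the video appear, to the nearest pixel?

2207 px

First fit — 1.37:1 Academy into 5360×3350 spans the height: 4589.50 × 3350.00.
The 16:10 canvas is height-limited in 3222×1611, giving 2577.60 × 1611.00; scale factor 0.4809.
The video scales with it: width 4589.50 × 0.4809 ≈ 2207.07.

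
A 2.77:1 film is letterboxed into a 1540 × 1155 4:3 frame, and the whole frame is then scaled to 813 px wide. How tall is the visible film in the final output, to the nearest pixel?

Fitted into 1540×1155, the film spans the width; its height is 1540 / 2.770 ≈ 555.96 px.
Scaling 1540 → 813 is ×0.5279, so the height becomes 555.96 × 0.5279 ≈ 293.50 px.

294 px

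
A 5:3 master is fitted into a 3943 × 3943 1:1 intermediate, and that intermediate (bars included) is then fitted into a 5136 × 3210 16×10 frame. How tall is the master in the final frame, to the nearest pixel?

5:3 in 3943×3943: fills the width, so the master is 3943.00 × 2365.80.
1:1 in 5136×3210: fills the height, so the intermediate becomes 3210.00 × 3210.00 — a scale of ×0.8141.
The master scales with it: height 2365.80 × 0.8141 ≈ 1926.00.

1926 px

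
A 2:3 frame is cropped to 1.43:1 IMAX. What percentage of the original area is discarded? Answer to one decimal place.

Going from 2:3 to 1.43:1 IMAX means cutting height while keeping width.
Area ratio = (0.667)/(1.430) = 46.62%; the remaining 53.38% is cropped out.

53.4%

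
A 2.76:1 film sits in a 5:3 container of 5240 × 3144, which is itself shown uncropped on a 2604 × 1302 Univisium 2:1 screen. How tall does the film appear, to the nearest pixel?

786 px

Inside the 5240×3144 canvas the film is width-limited at 5240.00 × 1898.55.
The 5:3 canvas is height-limited in 2604×1302, giving 2170.00 × 1302.00; scale factor 0.4141.
The film scales with it: height 1898.55 × 0.4141 ≈ 786.23.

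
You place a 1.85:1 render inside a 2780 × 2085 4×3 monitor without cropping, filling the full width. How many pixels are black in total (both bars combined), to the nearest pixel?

1618786 pixels

The render is 2780 / 1.850 ≈ 1502.7027 px tall.
Leftover height: 2085 − 1502.7027 = 582.2973 px.
Bar area = 582.2973 × 2780 ≈ 1618786 px.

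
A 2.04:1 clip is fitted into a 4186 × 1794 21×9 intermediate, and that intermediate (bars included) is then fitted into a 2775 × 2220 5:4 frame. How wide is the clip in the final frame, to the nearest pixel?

2426 px

Inside the 4186×1794 canvas the clip is height-limited at 3659.76 × 1794.00.
Second fit — the 21×9 canvas into 2775×2220 spans the width: 2775.00 × 1189.29 (×0.6629 from 4186×1794).
Applying the same ×0.6629: 3659.76 → 2426.14.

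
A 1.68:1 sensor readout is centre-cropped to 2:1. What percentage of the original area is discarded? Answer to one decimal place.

16.0%

Going from 1.68:1 to 2:1 means cutting height while keeping width.
Area ratio = (1.680)/(2.000) = 84.00%; the remaining 16.00% is cropped out.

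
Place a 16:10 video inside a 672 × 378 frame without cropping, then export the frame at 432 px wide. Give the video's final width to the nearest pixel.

389 px

In the 672×378 frame the video fills the height: width = 378 × 16/10 ≈ 604.80 px.
Scaling 672 → 432 is ×0.6429, so the width becomes 604.80 × 0.6429 ≈ 388.80 px.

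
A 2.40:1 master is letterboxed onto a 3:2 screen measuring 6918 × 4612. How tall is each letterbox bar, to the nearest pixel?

865 px

2.40:1 (2.400) > 3:2 (1.500), so the master fills the width.
That makes the image 2882.50 px tall (6918 / 2.400).
4612 − 2882.50 = 1729.50 px of bars (864.75 each).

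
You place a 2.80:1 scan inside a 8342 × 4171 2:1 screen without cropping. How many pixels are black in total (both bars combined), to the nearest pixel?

2.80:1 (2.800) > 2:1 (2.000), so the scan fills the width.
Content height = 8342 / 2.800 ≈ 2979.2857 px.
Leftover height: 4171 − 2979.2857 = 1191.7143 px.
Across the 8342-px span: 1191.7143 × 8342 ≈ 9941281 px.

9941281 pixels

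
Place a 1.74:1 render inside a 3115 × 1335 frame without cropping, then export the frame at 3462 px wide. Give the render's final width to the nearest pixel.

In the 3115×1335 frame the render fills the height: width = 1335 × 1.740 ≈ 2322.90 px.
Scaling 3115 → 3462 is ×1.1114, so the width becomes 2322.90 × 1.1114 ≈ 2581.66 px.

2582 px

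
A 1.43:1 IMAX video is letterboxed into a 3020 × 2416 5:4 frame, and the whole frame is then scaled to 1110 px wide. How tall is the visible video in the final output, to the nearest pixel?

In the 3020×2416 frame the video fills the width: height = 3020 / 1.430 ≈ 2111.89 px.
The frame scales by 1110/3020 = 0.3675; 2111.89 × 0.3675 ≈ 776.22 px.

776 px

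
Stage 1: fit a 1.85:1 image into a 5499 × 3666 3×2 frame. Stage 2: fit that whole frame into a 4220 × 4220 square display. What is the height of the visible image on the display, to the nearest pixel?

2281 px

Inside the 5499×3666 canvas the image is width-limited at 5499.00 × 2972.43.
3×2 in 4220×4220: fills the width, so the intermediate becomes 4220.00 × 2813.33 — a scale of ×0.7674.
So the image's height is 2972.43 × 0.7674 ≈ 2281.08.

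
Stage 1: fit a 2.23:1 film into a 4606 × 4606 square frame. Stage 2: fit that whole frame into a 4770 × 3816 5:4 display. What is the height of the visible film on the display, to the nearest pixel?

First fit — 2.23:1 into 4606×4606 spans the width: 4606.00 × 2065.47.
square in 4770×3816: fills the height, so the intermediate becomes 3816.00 × 3816.00 — a scale of ×0.8285.
So the film's height is 2065.47 × 0.8285 ≈ 1711.21.

1711 px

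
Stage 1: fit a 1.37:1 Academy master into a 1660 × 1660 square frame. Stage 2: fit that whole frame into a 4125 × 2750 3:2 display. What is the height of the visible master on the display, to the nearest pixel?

Inside the 1660×1660 canvas the master is width-limited at 1660.00 × 1211.68.
The square canvas is height-limited in 4125×2750, giving 2750.00 × 2750.00; scale factor 1.6566.
So the master's height is 1211.68 × 1.6566 ≈ 2007.30.

2007 px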